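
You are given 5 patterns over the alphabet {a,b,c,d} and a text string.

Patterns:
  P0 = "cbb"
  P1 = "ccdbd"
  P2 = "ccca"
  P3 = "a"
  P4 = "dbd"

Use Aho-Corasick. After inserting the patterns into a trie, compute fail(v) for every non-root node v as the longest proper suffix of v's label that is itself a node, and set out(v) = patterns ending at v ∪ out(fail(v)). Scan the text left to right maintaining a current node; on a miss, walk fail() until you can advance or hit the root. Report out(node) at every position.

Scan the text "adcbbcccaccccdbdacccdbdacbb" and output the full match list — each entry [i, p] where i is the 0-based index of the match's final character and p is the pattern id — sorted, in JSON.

Construct AC machine:
Trie nodes:
  n0 'ε': a→10 c→1 d→11
  n1 'c': b→2 c→4
  n2 'cb': b→3
  n3 'cbb': ·  [P0 ends]
  n4 'cc': c→8 d→5
  n5 'ccd': b→6
  n6 'ccdb': d→7
  n7 'ccdbd': ·  [P1 ends]
  n8 'ccc': a→9
  n9 'ccca': ·  [P2 ends]
  n10 'a': ·  [P3 ends]
  n11 'd': b→12
  n12 'db': d→13
  n13 'dbd': ·  [P4 ends]

Failure links (BFS by depth):
  fail(1) 'c': from fail(0)=0 chase 'c': 0 ⇒ 0;  out=∅∪out(0)=∅
  fail(10) 'a': from fail(0)=0 chase 'a': 0 ⇒ 0;  out={3}∪out(0)={3}
  fail(11) 'd': from fail(0)=0 chase 'd': 0 ⇒ 0;  out=∅∪out(0)=∅
  fail(2) 'cb': from fail(1)=0 chase 'b': 0 ⇒ 0;  out=∅∪out(0)=∅
  fail(4) 'cc': from fail(1)=0 chase 'c': 0 ⇒ 1;  out=∅∪out(1)=∅
  fail(12) 'db': from fail(11)=0 chase 'b': 0 ⇒ 0;  out=∅∪out(0)=∅
  fail(3) 'cbb': from fail(2)=0 chase 'b': 0 ⇒ 0;  out={0}∪out(0)={0}
  fail(5) 'ccd': from fail(4)=1 chase 'd': 1→0 ⇒ 11;  out=∅∪out(11)=∅
  fail(8) 'ccc': from fail(4)=1 chase 'c': 1 ⇒ 4;  out=∅∪out(4)=∅
  fail(13) 'dbd': from fail(12)=0 chase 'd': 0 ⇒ 11;  out={4}∪out(11)={4}
  fail(6) 'ccdb': from fail(5)=11 chase 'b': 11 ⇒ 12;  out=∅∪out(12)=∅
  fail(9) 'ccca': from fail(8)=4 chase 'a': 4→1→0 ⇒ 10;  out={2}∪out(10)={2,3}
  fail(7) 'ccdbd': from fail(6)=12 chase 'd': 12 ⇒ 13;  out={1}∪out(13)={1,4}

Scan:
[0] read 'a'  n0⇒n10  ** P3@[0:0]
[1] read 'd'  n10⇒n11 ·f
[2] read 'c'  n11⇒n1 ·f
[3] read 'b'  n1⇒n2
[4] read 'b'  n2⇒n3  ** P0@[2:4]
[5] read 'c'  n3⇒n1 ·f
[6] read 'c'  n1⇒n4
[7] read 'c'  n4⇒n8
[8] read 'a'  n8⇒n9  ** P2@[5:8],P3@[8:8]
[9] read 'c'  n9⇒n1 ·f
[10] read 'c'  n1⇒n4
[11] read 'c'  n4⇒n8
[12] read 'c'  n8⇒n8 ·f
[13] read 'd'  n8⇒n5 ·f
[14] read 'b'  n5⇒n6
[15] read 'd'  n6⇒n7  ** P1@[11:15],P4@[13:15]
[16] read 'a'  n7⇒n10 ·f  ** P3@[16:16]
[17] read 'c'  n10⇒n1 ·f
[18] read 'c'  n1⇒n4
[19] read 'c'  n4⇒n8
[20] read 'd'  n8⇒n5 ·f
[21] read 'b'  n5⇒n6
[22] read 'd'  n6⇒n7  ** P1@[18:22],P4@[20:22]
[23] read 'a'  n7⇒n10 ·f  ** P3@[23:23]
[24] read 'c'  n10⇒n1 ·f
[25] read 'b'  n1⇒n2
[26] read 'b'  n2⇒n3  ** P0@[24:26]

Result: [[0,3],[4,0],[8,2],[8,3],[15,1],[15,4],[16,3],[22,1],[22,4],[23,3],[26,0]]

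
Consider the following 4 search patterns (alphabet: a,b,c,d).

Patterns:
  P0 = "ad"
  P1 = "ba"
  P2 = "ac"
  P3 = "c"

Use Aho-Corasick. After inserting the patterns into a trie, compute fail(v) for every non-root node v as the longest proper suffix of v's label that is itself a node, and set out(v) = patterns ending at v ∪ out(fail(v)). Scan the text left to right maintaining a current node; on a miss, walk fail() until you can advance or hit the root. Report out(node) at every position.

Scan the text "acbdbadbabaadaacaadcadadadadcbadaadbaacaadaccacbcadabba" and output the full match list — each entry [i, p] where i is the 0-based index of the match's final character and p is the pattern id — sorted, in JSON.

Build:
Trie (insert patterns):
  0='ε' goto a→1 b→3 c→6
  1='a' goto c→5 d→2
  2='ad' goto ·  [P0 ends]
  3='b' goto a→4
  4='ba' goto ·  [P1 ends]
  5='ac' goto ·  [P2 ends]
  6='c' goto ·  [P3 ends]

BFS fail/out derivation:
  n1('a'): parent n0 fail=0; on 'a' 0 → fail=0;  out ∅∪∅=∅
  n3('b'): parent n0 fail=0; on 'b' 0 → fail=0;  out ∅∪∅=∅
  n6('c'): parent n0 fail=0; on 'c' 0 → fail=0;  out {3}∪∅={3}
  n2('ad'): parent n1 fail=0; on 'd' 0 → fail=0;  out {0}∪∅={0}
  n4('ba'): parent n3 fail=0; on 'a' 0 → fail=1;  out {1}∪∅={1}
  n5('ac'): parent n1 fail=0; on 'c' 0 → fail=6;  out {2}∪{3}={2,3}

Scan:
[0] read 'a'  n0⇒n1
[1] read 'c'  n1⇒n5  → match P2@[0:1],P3@[1:1]
[2] read 'b'  n5⇒n3 (via fail)
[3] read 'd'  n3⇒n0 (via fail)
[4] read 'b'  n0⇒n3
[5] read 'a'  n3⇒n4  → match P1@[4:5]
[6] read 'd'  n4⇒n2 (via fail)  → match P0@[5:6]
[7] read 'b'  n2⇒n3 (via fail)
[8] read 'a'  n3⇒n4  → match P1@[7:8]
[9] read 'b'  n4⇒n3 (via fail)
[10] read 'a'  n3⇒n4  → match P1@[9:10]
[11] read 'a'  n4⇒n1 (via fail)
[12] read 'd'  n1⇒n2  → match P0@[11:12]
[13] read 'a'  n2⇒n1 (via fail)
[14] read 'a'  n1⇒n1 (via fail)
[15] read 'c'  n1⇒n5  → match P2@[14:15],P3@[15:15]
[16] read 'a'  n5⇒n1 (via fail)
[17] read 'a'  n1⇒n1 (via fail)
[18] read 'd'  n1⇒n2  → match P0@[17:18]
[19] read 'c'  n2⇒n6 (via fail)  → match P3@[19:19]
[20] read 'a'  n6⇒n1 (via fail)
[21] read 'd'  n1⇒n2  → match P0@[20:21]
[22] read 'a'  n2⇒n1 (via fail)
[23] read 'd'  n1⇒n2  → match P0@[22:23]
[24] read 'a'  n2⇒n1 (via fail)
[25] read 'd'  n1⇒n2  → match P0@[24:25]
[26] read 'a'  n2⇒n1 (via fail)
[27] read 'd'  n1⇒n2  → match P0@[26:27]
[28] read 'c'  n2⇒n6 (via fail)  → match P3@[28:28]
[29] read 'b'  n6⇒n3 (via fail)
[30] read 'a'  n3⇒n4  → match P1@[29:30]
[31] read 'd'  n4⇒n2 (via fail)  → match P0@[30:31]
[32] read 'a'  n2⇒n1 (via fail)
[33] read 'a'  n1⇒n1 (via fail)
[34] read 'd'  n1⇒n2  → match P0@[33:34]
[35] read 'b'  n2⇒n3 (via fail)
[36] read 'a'  n3⇒n4  → match P1@[35:36]
[37] read 'a'  n4⇒n1 (via fail)
[38] read 'c'  n1⇒n5  → match P2@[37:38],P3@[38:38]
[39] read 'a'  n5⇒n1 (via fail)
[40] read 'a'  n1⇒n1 (via fail)
[41] read 'd'  n1⇒n2  → match P0@[40:41]
[42] read 'a'  n2⇒n1 (via fail)
[43] read 'c'  n1⇒n5  → match P2@[42:43],P3@[43:43]
[44] read 'c'  n5⇒n6 (via fail)  → match P3@[44:44]
[45] read 'a'  n6⇒n1 (via fail)
[46] read 'c'  n1⇒n5  → match P2@[45:46],P3@[46:46]
[47] read 'b'  n5⇒n3 (via fail)
[48] read 'c'  n3⇒n6 (via fail)  → match P3@[48:48]
[49] read 'a'  n6⇒n1 (via fail)
[50] read 'd'  n1⇒n2  → match P0@[49:50]
[51] read 'a'  n2⇒n1 (via fail)
[52] read 'b'  n1⇒n3 (via fail)
[53] read 'b'  n3⇒n3 (via fail)
[54] read 'a'  n3⇒n4  → match P1@[53:54]

All matches (sorted): [[1,2],[1,3],[5,1],[6,0],[8,1],[10,1],[12,0],[15,2],[15,3],[18,0],[19,3],[21,0],[23,0],[25,0],[27,0],[28,3],[30,1],[31,0],[34,0],[36,1],[38,2],[38,3],[41,0],[43,2],[43,3],[44,3],[46,2],[46,3],[48,3],[50,0],[54,1]]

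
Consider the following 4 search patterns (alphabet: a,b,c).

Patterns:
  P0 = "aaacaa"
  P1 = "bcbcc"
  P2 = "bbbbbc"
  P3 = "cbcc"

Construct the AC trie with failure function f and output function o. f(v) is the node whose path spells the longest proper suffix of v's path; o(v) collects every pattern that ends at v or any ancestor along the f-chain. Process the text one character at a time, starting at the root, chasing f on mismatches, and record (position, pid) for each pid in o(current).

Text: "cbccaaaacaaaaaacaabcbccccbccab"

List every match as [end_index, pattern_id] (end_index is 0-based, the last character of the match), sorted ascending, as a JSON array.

Build:
Trie (insert patterns):
  n0 'ε': a→1 b→7 c→17
  n1 'a': a→2
  n2 'aa': a→3
  n3 'aaa': c→4
  n4 'aaac': a→5
  n5 'aaaca': a→6
  n6 'aaacaa': ·  ←P0
  n7 'b': b→12 c→8
  n8 'bc': b→9
  n9 'bcb': c→10
  n10 'bcbc': c→11
  n11 'bcbcc': ·  ←P1
  n12 'bb': b→13
  n13 'bbb': b→14
  n14 'bbbb': b→15
  n15 'bbbbb': c→16
  n16 'bbbbbc': ·  ←P2
  n17 'c': b→18
  n18 'cb': c→19
  n19 'cbc': c→20
  n20 'cbcc': ·  ←P3

BFS fail/out derivation:
  fail(1) 'a': from fail(0)=0 chase 'a': 0 ⇒ 0;  out=∅∪out(0)=∅
  fail(7) 'b': from fail(0)=0 chase 'b': 0 ⇒ 0;  out=∅∪out(0)=∅
  fail(17) 'c': from fail(0)=0 chase 'c': 0 ⇒ 0;  out=∅∪out(0)=∅
  fail(2) 'aa': from fail(1)=0 chase 'a': 0 ⇒ 1;  out=∅∪out(1)=∅
  fail(8) 'bc': from fail(7)=0 chase 'c': 0 ⇒ 17;  out=∅∪out(17)=∅
  fail(12) 'bb': from fail(7)=0 chase 'b': 0 ⇒ 7;  out=∅∪out(7)=∅
  fail(18) 'cb': from fail(17)=0 chase 'b': 0 ⇒ 7;  out=∅∪out(7)=∅
  fail(3) 'aaa': from fail(2)=1 chase 'a': 1 ⇒ 2;  out=∅∪out(2)=∅
  fail(9) 'bcb': from fail(8)=17 chase 'b': 17 ⇒ 18;  out=∅∪out(18)=∅
  fail(13) 'bbb': from fail(12)=7 chase 'b': 7 ⇒ 12;  out=∅∪out(12)=∅
  fail(19) 'cbc': from fail(18)=7 chase 'c': 7 ⇒ 8;  out=∅∪out(8)=∅
  fail(4) 'aaac': from fail(3)=2 chase 'c': 2→1→0 ⇒ 17;  out=∅∪out(17)=∅
  fail(10) 'bcbc': from fail(9)=18 chase 'c': 18 ⇒ 19;  out=∅∪out(19)=∅
  fail(14) 'bbbb': from fail(13)=12 chase 'b': 12 ⇒ 13;  out=∅∪out(13)=∅
  fail(20) 'cbcc': from fail(19)=8 chase 'c': 8→17→0 ⇒ 17;  out={3}∪out(17)={3}
  fail(5) 'aaaca': from fail(4)=17 chase 'a': 17→0 ⇒ 1;  out=∅∪out(1)=∅
  fail(11) 'bcbcc': from fail(10)=19 chase 'c': 19 ⇒ 20;  out={1}∪out(20)={1,3}
  fail(15) 'bbbbb': from fail(14)=13 chase 'b': 13 ⇒ 14;  out=∅∪out(14)=∅
  fail(6) 'aaacaa': from fail(5)=1 chase 'a': 1 ⇒ 2;  out={0}∪out(2)={0}
  fail(16) 'bbbbbc': from fail(15)=14 chase 'c': 14→13→12→7 ⇒ 8;  out={2}∪out(8)={2}

Scan:
i=0 'c': node 0→17
i=1 'b': node 17→18
i=2 'c': node 18→19
i=3 'c': node 19→20  emit P3@[0:3]
i=4 'a': node 20→1 (fail-walked)
i=5 'a': node 1→2
i=6 'a': node 2→3
i=7 'a': node 3→3 (fail-walked)
i=8 'c': node 3→4
i=9 'a': node 4→5
i=10 'a': node 5→6  emit P0@[5:10]
i=11 'a': node 6→3 (fail-walked)
i=12 'a': node 3→3 (fail-walked)
i=13 'a': node 3→3 (fail-walked)
i=14 'a': node 3→3 (fail-walked)
i=15 'c': node 3→4
i=16 'a': node 4→5
i=17 'a': node 5→6  emit P0@[12:17]
i=18 'b': node 6→7 (fail-walked)
i=19 'c': node 7→8
i=20 'b': node 8→9
i=21 'c': node 9→10
i=22 'c': node 10→11  emit P1@[18:22],P3@[19:22]
i=23 'c': node 11→17 (fail-walked)
i=24 'c': node 17→17 (fail-walked)
i=25 'b': node 17→18
i=26 'c': node 18→19
i=27 'c': node 19→20  emit P3@[24:27]
i=28 'a': node 20→1 (fail-walked)
i=29 'b': node 1→7 (fail-walked)

All matches (sorted): [[3,3],[10,0],[17,0],[22,1],[22,3],[27,3]]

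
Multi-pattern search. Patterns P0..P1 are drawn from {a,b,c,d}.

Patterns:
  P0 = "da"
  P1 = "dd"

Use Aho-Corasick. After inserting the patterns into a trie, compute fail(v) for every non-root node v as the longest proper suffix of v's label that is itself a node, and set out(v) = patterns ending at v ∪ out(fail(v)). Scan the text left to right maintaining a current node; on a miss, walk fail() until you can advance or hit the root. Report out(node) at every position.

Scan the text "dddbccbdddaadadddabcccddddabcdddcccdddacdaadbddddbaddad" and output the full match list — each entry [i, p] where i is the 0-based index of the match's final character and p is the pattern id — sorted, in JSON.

Construct AC machine:
Trie nodes:
  0='ε' goto d→1
  1='d' goto a→2 d→3
  2='da' goto ·  ←P0
  3='dd' goto ·  ←P1

Failure links (BFS by depth):
  fail(1) 'd': from fail(0)=0 chase 'd': 0 ⇒ 0;  out=∅∪out(0)=∅
  fail(2) 'da': from fail(1)=0 chase 'a': 0 ⇒ 0;  out={0}∪out(0)={0}
  fail(3) 'dd': from fail(1)=0 chase 'd': 0 ⇒ 1;  out={1}∪out(1)={1}

Run:
[0] read 'd'  n0⇒n1
[1] read 'd'  n1⇒n3  → match P1@[0:1]
[2] read 'd'  n3⇒n3 ·f  → match P1@[1:2]
[3] read 'b'  n3⇒n0 ·f
[4] read 'c'  n0⇒n0
[5] read 'c'  n0⇒n0
[6] read 'b'  n0⇒n0
[7] read 'd'  n0⇒n1
[8] read 'd'  n1⇒n3  → match P1@[7:8]
[9] read 'd'  n3⇒n3 ·f  → match P1@[8:9]
[10] read 'a'  n3⇒n2 ·f  → match P0@[9:10]
[11] read 'a'  n2⇒n0 ·f
[12] read 'd'  n0⇒n1
[13] read 'a'  n1⇒n2  → match P0@[12:13]
[14] read 'd'  n2⇒n1 ·f
[15] read 'd'  n1⇒n3  → match P1@[14:15]
[16] read 'd'  n3⇒n3 ·f  → match P1@[15:16]
[17] read 'a'  n3⇒n2 ·f  → match P0@[16:17]
[18] read 'b'  n2⇒n0 ·f
[19] read 'c'  n0⇒n0
[20] read 'c'  n0⇒n0
[21] read 'c'  n0⇒n0
[22] read 'd'  n0⇒n1
[23] read 'd'  n1⇒n3  → match P1@[22:23]
[24] read 'd'  n3⇒n3 ·f  → match P1@[23:24]
[25] read 'd'  n3⇒n3 ·f  → match P1@[24:25]
[26] read 'a'  n3⇒n2 ·f  → match P0@[25:26]
[27] read 'b'  n2⇒n0 ·f
[28] read 'c'  n0⇒n0
[29] read 'd'  n0⇒n1
[30] read 'd'  n1⇒n3  → match P1@[29:30]
[31] read 'd'  n3⇒n3 ·f  → match P1@[30:31]
[32] read 'c'  n3⇒n0 ·f
[33] read 'c'  n0⇒n0
[34] read 'c'  n0⇒n0
[35] read 'd'  n0⇒n1
[36] read 'd'  n1⇒n3  → match P1@[35:36]
[37] read 'd'  n3⇒n3 ·f  → match P1@[36:37]
[38] read 'a'  n3⇒n2 ·f  → match P0@[37:38]
[39] read 'c'  n2⇒n0 ·f
[40] read 'd'  n0⇒n1
[41] read 'a'  n1⇒n2  → match P0@[40:41]
[42] read 'a'  n2⇒n0 ·f
[43] read 'd'  n0⇒n1
[44] read 'b'  n1⇒n0 ·f
[45] read 'd'  n0⇒n1
[46] read 'd'  n1⇒n3  → match P1@[45:46]
[47] read 'd'  n3⇒n3 ·f  → match P1@[46:47]
[48] read 'd'  n3⇒n3 ·f  → match P1@[47:48]
[49] read 'b'  n3⇒n0 ·f
[50] read 'a'  n0⇒n0
[51] read 'd'  n0⇒n1
[52] read 'd'  n1⇒n3  → match P1@[51:52]
[53] read 'a'  n3⇒n2 ·f  → match P0@[52:53]
[54] read 'd'  n2⇒n1 ·f

Result: [[1,1],[2,1],[8,1],[9,1],[10,0],[13,0],[15,1],[16,1],[17,0],[23,1],[24,1],[25,1],[26,0],[30,1],[31,1],[36,1],[37,1],[38,0],[41,0],[46,1],[47,1],[48,1],[52,1],[53,0]]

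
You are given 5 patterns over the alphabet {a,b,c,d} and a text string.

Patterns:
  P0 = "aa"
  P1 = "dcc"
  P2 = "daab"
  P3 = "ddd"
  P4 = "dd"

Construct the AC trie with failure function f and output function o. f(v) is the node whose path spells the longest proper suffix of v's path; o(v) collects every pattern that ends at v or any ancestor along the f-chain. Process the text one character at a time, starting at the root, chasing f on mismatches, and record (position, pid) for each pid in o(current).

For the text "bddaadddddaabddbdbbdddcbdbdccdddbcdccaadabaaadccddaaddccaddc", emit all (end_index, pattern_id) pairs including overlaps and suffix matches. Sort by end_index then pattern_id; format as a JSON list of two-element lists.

Build automaton:
Trie (insert patterns):
  n0 'ε': a→1 d→3
  n1 'a': a→2
  n2 'aa': ·  [P0 ends]
  n3 'd': a→6 c→4 d→9
  n4 'dc': c→5
  n5 'dcc': ·  [P1 ends]
  n6 'da': a→7
  n7 'daa': b→8
  n8 'daab': ·  [P2 ends]
  n9 'dd': d→10  [P4 ends]
  n10 'ddd': ·  [P3 ends]

BFS fail/out derivation:
  fail(1) 'a': from fail(0)=0 chase 'a': 0 ⇒ 0;  out=∅∪out(0)=∅
  fail(3) 'd': from fail(0)=0 chase 'd': 0 ⇒ 0;  out=∅∪out(0)=∅
  fail(2) 'aa': from fail(1)=0 chase 'a': 0 ⇒ 1;  out={0}∪out(1)={0}
  fail(4) 'dc': from fail(3)=0 chase 'c': 0 ⇒ 0;  out=∅∪out(0)=∅
  fail(6) 'da': from fail(3)=0 chase 'a': 0 ⇒ 1;  out=∅∪out(1)=∅
  fail(9) 'dd': from fail(3)=0 chase 'd': 0 ⇒ 3;  out={4}∪out(3)={4}
  fail(5) 'dcc': from fail(4)=0 chase 'c': 0 ⇒ 0;  out={1}∪out(0)={1}
  fail(7) 'daa': from fail(6)=1 chase 'a': 1 ⇒ 2;  out=∅∪out(2)={0}
  fail(10) 'ddd': from fail(9)=3 chase 'd': 3 ⇒ 9;  out={3}∪out(9)={3,4}
  fail(8) 'daab': from fail(7)=2 chase 'b': 2→1→0 ⇒ 0;  out={2}∪out(0)={2}

Text stream:
[0] read 'b'  n0⇒n0
[1] read 'd'  n0⇒n3
[2] read 'd'  n3⇒n9  ** P4@[1:2]
[3] read 'a'  n9⇒n6 (fail-walked)
[4] read 'a'  n6⇒n7  ** P0@[3:4]
[5] read 'd'  n7⇒n3 (fail-walked)
[6] read 'd'  n3⇒n9  ** P4@[5:6]
[7] read 'd'  n9⇒n10  ** P3@[5:7],P4@[6:7]
[8] read 'd'  n10⇒n10 (fail-walked)  ** P3@[6:8],P4@[7:8]
[9] read 'd'  n10⇒n10 (fail-walked)  ** P3@[7:9],P4@[8:9]
[10] read 'a'  n10⇒n6 (fail-walked)
[11] read 'a'  n6⇒n7  ** P0@[10:11]
[12] read 'b'  n7⇒n8  ** P2@[9:12]
[13] read 'd'  n8⇒n3 (fail-walked)
[14] read 'd'  n3⇒n9  ** P4@[13:14]
[15] read 'b'  n9⇒n0 (fail-walked)
[16] read 'd'  n0⇒n3
[17] read 'b'  n3⇒n0 (fail-walked)
[18] read 'b'  n0⇒n0
[19] read 'd'  n0⇒n3
[20] read 'd'  n3⇒n9  ** P4@[19:20]
[21] read 'd'  n9⇒n10  ** P3@[19:21],P4@[20:21]
[22] read 'c'  n10⇒n4 (fail-walked)
[23] read 'b'  n4⇒n0 (fail-walked)
[24] read 'd'  n0⇒n3
[25] read 'b'  n3⇒n0 (fail-walked)
[26] read 'd'  n0⇒n3
[27] read 'c'  n3⇒n4
[28] read 'c'  n4⇒n5  ** P1@[26:28]
[29] read 'd'  n5⇒n3 (fail-walked)
[30] read 'd'  n3⇒n9  ** P4@[29:30]
[31] read 'd'  n9⇒n10  ** P3@[29:31],P4@[30:31]
[32] read 'b'  n10⇒n0 (fail-walked)
[33] read 'c'  n0⇒n0
[34] read 'd'  n0⇒n3
[35] read 'c'  n3⇒n4
[36] read 'c'  n4⇒n5  ** P1@[34:36]
[37] read 'a'  n5⇒n1 (fail-walked)
[38] read 'a'  n1⇒n2  ** P0@[37:38]
[39] read 'd'  n2⇒n3 (fail-walked)
[40] read 'a'  n3⇒n6
[41] read 'b'  n6⇒n0 (fail-walked)
[42] read 'a'  n0⇒n1
[43] read 'a'  n1⇒n2  ** P0@[42:43]
[44] read 'a'  n2⇒n2 (fail-walked)  ** P0@[43:44]
[45] read 'd'  n2⇒n3 (fail-walked)
[46] read 'c'  n3⇒n4
[47] read 'c'  n4⇒n5  ** P1@[45:47]
[48] read 'd'  n5⇒n3 (fail-walked)
[49] read 'd'  n3⇒n9  ** P4@[48:49]
[50] read 'a'  n9⇒n6 (fail-walked)
[51] read 'a'  n6⇒n7  ** P0@[50:51]
[52] read 'd'  n7⇒n3 (fail-walked)
[53] read 'd'  n3⇒n9  ** P4@[52:53]
[54] read 'c'  n9⇒n4 (fail-walked)
[55] read 'c'  n4⇒n5  ** P1@[53:55]
[56] read 'a'  n5⇒n1 (fail-walked)
[57] read 'd'  n1⇒n3 (fail-walked)
[58] read 'd'  n3⇒n9  ** P4@[57:58]
[59] read 'c'  n9⇒n4 (fail-walked)

Matches: [[2,4],[4,0],[6,4],[7,3],[7,4],[8,3],[8,4],[9,3],[9,4],[11,0],[12,2],[14,4],[20,4],[21,3],[21,4],[28,1],[30,4],[31,3],[31,4],[36,1],[38,0],[43,0],[44,0],[47,1],[49,4],[51,0],[53,4],[55,1],[58,4]]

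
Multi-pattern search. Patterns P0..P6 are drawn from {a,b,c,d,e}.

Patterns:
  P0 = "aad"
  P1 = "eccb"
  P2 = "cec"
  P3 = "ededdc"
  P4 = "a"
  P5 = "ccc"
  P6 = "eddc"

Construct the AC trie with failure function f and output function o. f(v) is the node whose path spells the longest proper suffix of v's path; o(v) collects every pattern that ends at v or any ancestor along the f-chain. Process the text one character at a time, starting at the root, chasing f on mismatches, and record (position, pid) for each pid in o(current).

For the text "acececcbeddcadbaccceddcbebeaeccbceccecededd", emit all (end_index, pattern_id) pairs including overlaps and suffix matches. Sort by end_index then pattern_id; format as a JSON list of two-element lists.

Construct AC machine:
Trie nodes:
  n0 'ε': a→1 c→8 e→4
  n1 'a': a→2  [P4 ends]
  n2 'aa': d→3
  n3 'aad': ·  [P0 ends]
  n4 'e': c→5 d→11
  n5 'ec': c→6
  n6 'ecc': b→7
  n7 'eccb': ·  [P1 ends]
  n8 'c': c→16 e→9
  n9 'ce': c→10
  n10 'cec': ·  [P2 ends]
  n11 'ed': d→18 e→12
  n12 'ede': d→13
  n13 'eded': d→14
  n14 'ededd': c→15
  n15 'ededdc': ·  [P3 ends]
  n16 'cc': c→17
  n17 'ccc': ·  [P5 ends]
  n18 'edd': c→19
  n19 'eddc': ·  [P6 ends]

BFS fail/out derivation:
  fail(1) 'a': from fail(0)=0 chase 'a': 0 ⇒ 0;  out={4}∪out(0)={4}
  fail(4) 'e': from fail(0)=0 chase 'e': 0 ⇒ 0;  out=∅∪out(0)=∅
  fail(8) 'c': from fail(0)=0 chase 'c': 0 ⇒ 0;  out=∅∪out(0)=∅
  fail(2) 'aa': from fail(1)=0 chase 'a': 0 ⇒ 1;  out=∅∪out(1)={4}
  fail(5) 'ec': from fail(4)=0 chase 'c': 0 ⇒ 8;  out=∅∪out(8)=∅
  fail(9) 'ce': from fail(8)=0 chase 'e': 0 ⇒ 4;  out=∅∪out(4)=∅
  fail(11) 'ed': from fail(4)=0 chase 'd': 0 ⇒ 0;  out=∅∪out(0)=∅
  fail(16) 'cc': from fail(8)=0 chase 'c': 0 ⇒ 8;  out=∅∪out(8)=∅
  fail(3) 'aad': from fail(2)=1 chase 'd': 1→0 ⇒ 0;  out={0}∪out(0)={0}
  fail(6) 'ecc': from fail(5)=8 chase 'c': 8 ⇒ 16;  out=∅∪out(16)=∅
  fail(10) 'cec': from fail(9)=4 chase 'c': 4 ⇒ 5;  out={2}∪out(5)={2}
  fail(12) 'ede': from fail(11)=0 chase 'e': 0 ⇒ 4;  out=∅∪out(4)=∅
  fail(17) 'ccc': from fail(16)=8 chase 'c': 8 ⇒ 16;  out={5}∪out(16)={5}
  fail(18) 'edd': from fail(11)=0 chase 'd': 0 ⇒ 0;  out=∅∪out(0)=∅
  fail(7) 'eccb': from fail(6)=16 chase 'b': 16→8→0 ⇒ 0;  out={1}∪out(0)={1}
  fail(13) 'eded': from fail(12)=4 chase 'd': 4 ⇒ 11;  out=∅∪out(11)=∅
  fail(19) 'eddc': from fail(18)=0 chase 'c': 0 ⇒ 8;  out={6}∪out(8)={6}
  fail(14) 'ededd': from fail(13)=11 chase 'd': 11 ⇒ 18;  out=∅∪out(18)=∅
  fail(15) 'ededdc': from fail(14)=18 chase 'c': 18 ⇒ 19;  out={3}∪out(19)={3,6}

Scan:
[0] read 'a'  n0⇒n1  → match P4@[0:0]
[1] read 'c'  n1⇒n8 (fail-walked)
[2] read 'e'  n8⇒n9
[3] read 'c'  n9⇒n10  → match P2@[1:3]
[4] read 'e'  n10⇒n9 (fail-walked)
[5] read 'c'  n9⇒n10  → match P2@[3:5]
[6] read 'c'  n10⇒n6 (fail-walked)
[7] read 'b'  n6⇒n7  → match P1@[4:7]
[8] read 'e'  n7⇒n4 (fail-walked)
[9] read 'd'  n4⇒n11
[10] read 'd'  n11⇒n18
[11] read 'c'  n18⇒n19  → match P6@[8:11]
[12] read 'a'  n19⇒n1 (fail-walked)  → match P4@[12:12]
[13] read 'd'  n1⇒n0 (fail-walked)
[14] read 'b'  n0⇒n0
[15] read 'a'  n0⇒n1  → match P4@[15:15]
[16] read 'c'  n1⇒n8 (fail-walked)
[17] read 'c'  n8⇒n16
[18] read 'c'  n16⇒n17  → match P5@[16:18]
[19] read 'e'  n17⇒n9 (fail-walked)
[20] read 'd'  n9⇒n11 (fail-walked)
[21] read 'd'  n11⇒n18
[22] read 'c'  n18⇒n19  → match P6@[19:22]
[23] read 'b'  n19⇒n0 (fail-walked)
[24] read 'e'  n0⇒n4
[25] read 'b'  n4⇒n0 (fail-walked)
[26] read 'e'  n0⇒n4
[27] read 'a'  n4⇒n1 (fail-walked)  → match P4@[27:27]
[28] read 'e'  n1⇒n4 (fail-walked)
[29] read 'c'  n4⇒n5
[30] read 'c'  n5⇒n6
[31] read 'b'  n6⇒n7  → match P1@[28:31]
[32] read 'c'  n7⇒n8 (fail-walked)
[33] read 'e'  n8⇒n9
[34] read 'c'  n9⇒n10  → match P2@[32:34]
[35] read 'c'  n10⇒n6 (fail-walked)
[36] read 'e'  n6⇒n9 (fail-walked)
[37] read 'c'  n9⇒n10  → match P2@[35:37]
[38] read 'e'  n10⇒n9 (fail-walked)
[39] read 'd'  n9⇒n11 (fail-walked)
[40] read 'e'  n11⇒n12
[41] read 'd'  n12⇒n13
[42] read 'd'  n13⇒n14

Matches: [[0,4],[3,2],[5,2],[7,1],[11,6],[12,4],[15,4],[18,5],[22,6],[27,4],[31,1],[34,2],[37,2]]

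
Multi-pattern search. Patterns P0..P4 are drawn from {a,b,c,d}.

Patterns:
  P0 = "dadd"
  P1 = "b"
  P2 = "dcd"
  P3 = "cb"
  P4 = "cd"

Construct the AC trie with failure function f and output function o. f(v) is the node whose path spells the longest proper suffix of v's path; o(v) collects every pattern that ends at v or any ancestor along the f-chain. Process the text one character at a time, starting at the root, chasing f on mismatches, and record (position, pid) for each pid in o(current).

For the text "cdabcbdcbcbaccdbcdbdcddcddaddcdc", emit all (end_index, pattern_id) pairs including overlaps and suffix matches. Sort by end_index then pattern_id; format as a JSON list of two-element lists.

Build:
Trie (insert patterns):
  0='ε' goto b→5 c→8 d→1
  1='d' goto a→2 c→6
  2='da' goto d→3
  3='dad' goto d→4
  4='dadd' goto ·  ←P0
  5='b' goto ·  ←P1
  6='dc' goto d→7
  7='dcd' goto ·  ←P2
  8='c' goto b→9 d→10
  9='cb' goto ·  ←P3
  10='cd' goto ·  ←P4

Failure links (BFS by depth):
  fail(1) 'd': from fail(0)=0 chase 'd': 0 ⇒ 0;  out=∅∪out(0)=∅
  fail(5) 'b': from fail(0)=0 chase 'b': 0 ⇒ 0;  out={1}∪out(0)={1}
  fail(8) 'c': from fail(0)=0 chase 'c': 0 ⇒ 0;  out=∅∪out(0)=∅
  fail(2) 'da': from fail(1)=0 chase 'a': 0 ⇒ 0;  out=∅∪out(0)=∅
  fail(6) 'dc': from fail(1)=0 chase 'c': 0 ⇒ 8;  out=∅∪out(8)=∅
  fail(9) 'cb': from fail(8)=0 chase 'b': 0 ⇒ 5;  out={3}∪out(5)={1,3}
  fail(10) 'cd': from fail(8)=0 chase 'd': 0 ⇒ 1;  out={4}∪out(1)={4}
  fail(3) 'dad': from fail(2)=0 chase 'd': 0 ⇒ 1;  out=∅∪out(1)=∅
  fail(7) 'dcd': from fail(6)=8 chase 'd': 8 ⇒ 10;  out={2}∪out(10)={2,4}
  fail(4) 'dadd': from fail(3)=1 chase 'd': 1→0 ⇒ 1;  out={0}∪out(1)={0}

Scan:
[0] read 'c'  n0⇒n8
[1] read 'd'  n8⇒n10  ** P4@[0:1]
[2] read 'a'  n10⇒n2 ·f
[3] read 'b'  n2⇒n5 ·f  ** P1@[3:3]
[4] read 'c'  n5⇒n8 ·f
[5] read 'b'  n8⇒n9  ** P1@[5:5],P3@[4:5]
[6] read 'd'  n9⇒n1 ·f
[7] read 'c'  n1⇒n6
[8] read 'b'  n6⇒n9 ·f  ** P1@[8:8],P3@[7:8]
[9] read 'c'  n9⇒n8 ·f
[10] read 'b'  n8⇒n9  ** P1@[10:10],P3@[9:10]
[11] read 'a'  n9⇒n0 ·f
[12] read 'c'  n0⇒n8
[13] read 'c'  n8⇒n8 ·f
[14] read 'd'  n8⇒n10  ** P4@[13:14]
[15] read 'b'  n10⇒n5 ·f  ** P1@[15:15]
[16] read 'c'  n5⇒n8 ·f
[17] read 'd'  n8⇒n10  ** P4@[16:17]
[18] read 'b'  n10⇒n5 ·f  ** P1@[18:18]
[19] read 'd'  n5⇒n1 ·f
[20] read 'c'  n1⇒n6
[21] read 'd'  n6⇒n7  ** P2@[19:21],P4@[20:21]
[22] read 'd'  n7⇒n1 ·f
[23] read 'c'  n1⇒n6
[24] read 'd'  n6⇒n7  ** P2@[22:24],P4@[23:24]
[25] read 'd'  n7⇒n1 ·f
[26] read 'a'  n1⇒n2
[27] read 'd'  n2⇒n3
[28] read 'd'  n3⇒n4  ** P0@[25:28]
[29] read 'c'  n4⇒n6 ·f
[30] read 'd'  n6⇒n7  ** P2@[28:30],P4@[29:30]
[31] read 'c'  n7⇒n6 ·f

Result: [[1,4],[3,1],[5,1],[5,3],[8,1],[8,3],[10,1],[10,3],[14,4],[15,1],[17,4],[18,1],[21,2],[21,4],[24,2],[24,4],[28,0],[30,2],[30,4]]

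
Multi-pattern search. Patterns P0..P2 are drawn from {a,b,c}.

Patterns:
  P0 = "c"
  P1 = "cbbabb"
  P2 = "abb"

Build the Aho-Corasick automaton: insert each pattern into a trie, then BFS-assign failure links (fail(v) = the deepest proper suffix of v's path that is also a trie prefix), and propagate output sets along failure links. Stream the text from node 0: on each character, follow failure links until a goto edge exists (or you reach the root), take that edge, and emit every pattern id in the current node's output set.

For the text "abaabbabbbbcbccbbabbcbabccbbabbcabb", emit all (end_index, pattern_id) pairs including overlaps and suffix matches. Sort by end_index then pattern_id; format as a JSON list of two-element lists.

Construct AC machine:
Trie nodes:
  n0 'ε': a→7 c→1
  n1 'c': b→2  ←P0
  n2 'cb': b→3
  n3 'cbb': a→4
  n4 'cbba': b→5
  n5 'cbbab': b→6
  n6 'cbbabb': ·  ←P1
  n7 'a': b→8
  n8 'ab': b→9
  n9 'abb': ·  ←P2

BFS fail/out derivation:
  fail(1) 'c': from fail(0)=0 chase 'c': 0 ⇒ 0;  out={0}∪out(0)={0}
  fail(7) 'a': from fail(0)=0 chase 'a': 0 ⇒ 0;  out=∅∪out(0)=∅
  fail(2) 'cb': from fail(1)=0 chase 'b': 0 ⇒ 0;  out=∅∪out(0)=∅
  fail(8) 'ab': from fail(7)=0 chase 'b': 0 ⇒ 0;  out=∅∪out(0)=∅
  fail(3) 'cbb': from fail(2)=0 chase 'b': 0 ⇒ 0;  out=∅∪out(0)=∅
  fail(9) 'abb': from fail(8)=0 chase 'b': 0 ⇒ 0;  out={2}∪out(0)={2}
  fail(4) 'cbba': from fail(3)=0 chase 'a': 0 ⇒ 7;  out=∅∪out(7)=∅
  fail(5) 'cbbab': from fail(4)=7 chase 'b': 7 ⇒ 8;  out=∅∪out(8)=∅
  fail(6) 'cbbabb': from fail(5)=8 chase 'b': 8 ⇒ 9;  out={1}∪out(9)={1,2}

Run:
i=0 'a': node 0→7
i=1 'b': node 7→8
i=2 'a': node 8→7 ·f
i=3 'a': node 7→7 ·f
i=4 'b': node 7→8
i=5 'b': node 8→9  ** P2@[3:5]
i=6 'a': node 9→7 ·f
i=7 'b': node 7→8
i=8 'b': node 8→9  ** P2@[6:8]
i=9 'b': node 9→0 ·f
i=10 'b': node 0→0
i=11 'c': node 0→1  ** P0@[11:11]
i=12 'b': node 1→2
i=13 'c': node 2→1 ·f  ** P0@[13:13]
i=14 'c': node 1→1 ·f  ** P0@[14:14]
i=15 'b': node 1→2
i=16 'b': node 2→3
i=17 'a': node 3→4
i=18 'b': node 4→5
i=19 'b': node 5→6  ** P1@[14:19],P2@[17:19]
i=20 'c': node 6→1 ·f  ** P0@[20:20]
i=21 'b': node 1→2
i=22 'a': node 2→7 ·f
i=23 'b': node 7→8
i=24 'c': node 8→1 ·f  ** P0@[24:24]
i=25 'c': node 1→1 ·f  ** P0@[25:25]
i=26 'b': node 1→2
i=27 'b': node 2→3
i=28 'a': node 3→4
i=29 'b': node 4→5
i=30 'b': node 5→6  ** P1@[25:30],P2@[28:30]
i=31 'c': node 6→1 ·f  ** P0@[31:31]
i=32 'a': node 1→7 ·f
i=33 'b': node 7→8
i=34 'b': node 8→9  ** P2@[32:34]

Matches: [[5,2],[8,2],[11,0],[13,0],[14,0],[19,1],[19,2],[20,0],[24,0],[25,0],[30,1],[30,2],[31,0],[34,2]]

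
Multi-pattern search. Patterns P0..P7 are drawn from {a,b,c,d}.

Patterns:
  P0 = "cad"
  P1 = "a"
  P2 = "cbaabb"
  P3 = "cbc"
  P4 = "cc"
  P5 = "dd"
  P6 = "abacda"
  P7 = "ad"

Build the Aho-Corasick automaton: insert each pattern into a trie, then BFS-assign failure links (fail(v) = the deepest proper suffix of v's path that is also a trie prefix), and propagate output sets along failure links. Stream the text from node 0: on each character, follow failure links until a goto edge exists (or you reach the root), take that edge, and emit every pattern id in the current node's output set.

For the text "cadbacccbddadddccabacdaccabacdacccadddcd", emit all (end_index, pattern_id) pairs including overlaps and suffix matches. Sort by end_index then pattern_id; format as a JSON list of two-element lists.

Construct AC machine:
Trie (insert patterns):
  n0 'ε': a→4 c→1 d→12
  n1 'c': a→2 b→5 c→11
  n2 'ca': d→3
  n3 'cad': ·  ←P0
  n4 'a': b→14 d→19  ←P1
  n5 'cb': a→6 c→10
  n6 'cba': a→7
  n7 'cbaa': b→8
  n8 'cbaab': b→9
  n9 'cbaabb': ·  ←P2
  n10 'cbc': ·  ←P3
  n11 'cc': ·  ←P4
  n12 'd': d→13
  n13 'dd': ·  ←P5
  n14 'ab': a→15
  n15 'aba': c→16
  n16 'abac': d→17
  n17 'abacd': a→18
  n18 'abacda': ·  ←P6
  n19 'ad': ·  ←P7

BFS fail/out derivation:
  fail(1) 'c': from fail(0)=0 chase 'c': 0 ⇒ 0;  out=∅∪out(0)=∅
  fail(4) 'a': from fail(0)=0 chase 'a': 0 ⇒ 0;  out={1}∪out(0)={1}
  fail(12) 'd': from fail(0)=0 chase 'd': 0 ⇒ 0;  out=∅∪out(0)=∅
  fail(2) 'ca': from fail(1)=0 chase 'a': 0 ⇒ 4;  out=∅∪out(4)={1}
  fail(5) 'cb': from fail(1)=0 chase 'b': 0 ⇒ 0;  out=∅∪out(0)=∅
  fail(11) 'cc': from fail(1)=0 chase 'c': 0 ⇒ 1;  out={4}∪out(1)={4}
  fail(13) 'dd': from fail(12)=0 chase 'd': 0 ⇒ 12;  out={5}∪out(12)={5}
  fail(14) 'ab': from fail(4)=0 chase 'b': 0 ⇒ 0;  out=∅∪out(0)=∅
  fail(19) 'ad': from fail(4)=0 chase 'd': 0 ⇒ 12;  out={7}∪out(12)={7}
  fail(3) 'cad': from fail(2)=4 chase 'd': 4 ⇒ 19;  out={0}∪out(19)={0,7}
  fail(6) 'cba': from fail(5)=0 chase 'a': 0 ⇒ 4;  out=∅∪out(4)={1}
  fail(10) 'cbc': from fail(5)=0 chase 'c': 0 ⇒ 1;  out={3}∪out(1)={3}
  fail(15) 'aba': from fail(14)=0 chase 'a': 0 ⇒ 4;  out=∅∪out(4)={1}
  fail(7) 'cbaa': from fail(6)=4 chase 'a': 4→0 ⇒ 4;  out=∅∪out(4)={1}
  fail(16) 'abac': from fail(15)=4 chase 'c': 4→0 ⇒ 1;  out=∅∪out(1)=∅
  fail(8) 'cbaab': from fail(7)=4 chase 'b': 4 ⇒ 14;  out=∅∪out(14)=∅
  fail(17) 'abacd': from fail(16)=1 chase 'd': 1→0 ⇒ 12;  out=∅∪out(12)=∅
  fail(9) 'cbaabb': from fail(8)=14 chase 'b': 14→0 ⇒ 0;  out={2}∪out(0)={2}
  fail(18) 'abacda': from fail(17)=12 chase 'a': 12→0 ⇒ 4;  out={6}∪out(4)={1,6}

Scan:
i=0 'c': node 0→1
i=1 'a': node 1→2  emit P1@[1:1]
i=2 'd': node 2→3  emit P0@[0:2],P7@[1:2]
i=3 'b': node 3→0 (via fail)
i=4 'a': node 0→4  emit P1@[4:4]
i=5 'c': node 4→1 (via fail)
i=6 'c': node 1→11  emit P4@[5:6]
i=7 'c': node 11→11 (via fail)  emit P4@[6:7]
i=8 'b': node 11→5 (via fail)
i=9 'd': node 5→12 (via fail)
i=10 'd': node 12→13  emit P5@[9:10]
i=11 'a': node 13→4 (via fail)  emit P1@[11:11]
i=12 'd': node 4→19  emit P7@[11:12]
i=13 'd': node 19→13 (via fail)  emit P5@[12:13]
i=14 'd': node 13→13 (via fail)  emit P5@[13:14]
i=15 'c': node 13→1 (via fail)
i=16 'c': node 1→11  emit P4@[15:16]
i=17 'a': node 11→2 (via fail)  emit P1@[17:17]
i=18 'b': node 2→14 (via fail)
i=19 'a': node 14→15  emit P1@[19:19]
i=20 'c': node 15→16
i=21 'd': node 16→17
i=22 'a': node 17→18  emit P1@[22:22],P6@[17:22]
i=23 'c': node 18→1 (via fail)
i=24 'c': node 1→11  emit P4@[23:24]
i=25 'a': node 11→2 (via fail)  emit P1@[25:25]
i=26 'b': node 2→14 (via fail)
i=27 'a': node 14→15  emit P1@[27:27]
i=28 'c': node 15→16
i=29 'd': node 16→17
i=30 'a': node 17→18  emit P1@[30:30],P6@[25:30]
i=31 'c': node 18→1 (via fail)
i=32 'c': node 1→11  emit P4@[31:32]
i=33 'c': node 11→11 (via fail)  emit P4@[32:33]
i=34 'a': node 11→2 (via fail)  emit P1@[34:34]
i=35 'd': node 2→3  emit P0@[33:35],P7@[34:35]
i=36 'd': node 3→13 (via fail)  emit P5@[35:36]
i=37 'd': node 13→13 (via fail)  emit P5@[36:37]
i=38 'c': node 13→1 (via fail)
i=39 'd': node 1→12 (via fail)

Matches: [[1,1],[2,0],[2,7],[4,1],[6,4],[7,4],[10,5],[11,1],[12,7],[13,5],[14,5],[16,4],[17,1],[19,1],[22,1],[22,6],[24,4],[25,1],[27,1],[30,1],[30,6],[32,4],[33,4],[34,1],[35,0],[35,7],[36,5],[37,5]]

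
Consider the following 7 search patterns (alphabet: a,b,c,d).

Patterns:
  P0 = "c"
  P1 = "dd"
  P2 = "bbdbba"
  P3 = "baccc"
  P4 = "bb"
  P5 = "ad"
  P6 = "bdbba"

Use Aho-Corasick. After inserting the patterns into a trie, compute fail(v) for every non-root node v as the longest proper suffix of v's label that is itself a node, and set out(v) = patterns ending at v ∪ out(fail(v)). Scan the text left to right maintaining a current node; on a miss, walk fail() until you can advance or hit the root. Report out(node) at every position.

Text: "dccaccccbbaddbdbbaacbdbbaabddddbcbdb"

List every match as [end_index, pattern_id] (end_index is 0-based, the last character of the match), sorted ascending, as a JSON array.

Build automaton:
Trie (insert patterns):
  n0 'ε': a→14 b→4 c→1 d→2
  n1 'c': ·  ←P0
  n2 'd': d→3
  n3 'dd': ·  ←P1
  n4 'b': a→10 b→5 d→16
  n5 'bb': d→6  ←P4
  n6 'bbd': b→7
  n7 'bbdb': b→8
  n8 'bbdbb': a→9
  n9 'bbdbba': ·  ←P2
  n10 'ba': c→11
  n11 'bac': c→12
  n12 'bacc': c→13
  n13 'baccc': ·  ←P3
  n14 'a': d→15
  n15 'ad': ·  ←P5
  n16 'bd': b→17
  n17 'bdb': b→18
  n18 'bdbb': a→19
  n19 'bdbba': ·  ←P6

Failure links (BFS by depth):
  fail(1) 'c': from fail(0)=0 chase 'c': 0 ⇒ 0;  out={0}∪out(0)={0}
  fail(2) 'd': from fail(0)=0 chase 'd': 0 ⇒ 0;  out=∅∪out(0)=∅
  fail(4) 'b': from fail(0)=0 chase 'b': 0 ⇒ 0;  out=∅∪out(0)=∅
  fail(14) 'a': from fail(0)=0 chase 'a': 0 ⇒ 0;  out=∅∪out(0)=∅
  fail(3) 'dd': from fail(2)=0 chase 'd': 0 ⇒ 2;  out={1}∪out(2)={1}
  fail(5) 'bb': from fail(4)=0 chase 'b': 0 ⇒ 4;  out={4}∪out(4)={4}
  fail(10) 'ba': from fail(4)=0 chase 'a': 0 ⇒ 14;  out=∅∪out(14)=∅
  fail(15) 'ad': from fail(14)=0 chase 'd': 0 ⇒ 2;  out={5}∪out(2)={5}
  fail(16) 'bd': from fail(4)=0 chase 'd': 0 ⇒ 2;  out=∅∪out(2)=∅
  fail(6) 'bbd': from fail(5)=4 chase 'd': 4 ⇒ 16;  out=∅∪out(16)=∅
  fail(11) 'bac': from fail(10)=14 chase 'c': 14→0 ⇒ 1;  out=∅∪out(1)={0}
  fail(17) 'bdb': from fail(16)=2 chase 'b': 2→0 ⇒ 4;  out=∅∪out(4)=∅
  fail(7) 'bbdb': from fail(6)=16 chase 'b': 16 ⇒ 17;  out=∅∪out(17)=∅
  fail(12) 'bacc': from fail(11)=1 chase 'c': 1→0 ⇒ 1;  out=∅∪out(1)={0}
  fail(18) 'bdbb': from fail(17)=4 chase 'b': 4 ⇒ 5;  out=∅∪out(5)={4}
  fail(8) 'bbdbb': from fail(7)=17 chase 'b': 17 ⇒ 18;  out=∅∪out(18)={4}
  fail(13) 'baccc': from fail(12)=1 chase 'c': 1→0 ⇒ 1;  out={3}∪out(1)={0,3}
  fail(19) 'bdbba': from fail(18)=5 chase 'a': 5→4 ⇒ 10;  out={6}∪out(10)={6}
  fail(9) 'bbdbba': from fail(8)=18 chase 'a': 18 ⇒ 19;  out={2}∪out(19)={2,6}

Scan:
[0] read 'd'  n0⇒n2
[1] read 'c'  n2⇒n1 (fail-walked)  emit P0@[1:1]
[2] read 'c'  n1⇒n1 (fail-walked)  emit P0@[2:2]
[3] read 'a'  n1⇒n14 (fail-walked)
[4] read 'c'  n14⇒n1 (fail-walked)  emit P0@[4:4]
[5] read 'c'  n1⇒n1 (fail-walked)  emit P0@[5:5]
[6] read 'c'  n1⇒n1 (fail-walked)  emit P0@[6:6]
[7] read 'c'  n1⇒n1 (fail-walked)  emit P0@[7:7]
[8] read 'b'  n1⇒n4 (fail-walked)
[9] read 'b'  n4⇒n5  emit P4@[8:9]
[10] read 'a'  n5⇒n10 (fail-walked)
[11] read 'd'  n10⇒n15 (fail-walked)  emit P5@[10:11]
[12] read 'd'  n15⇒n3 (fail-walked)  emit P1@[11:12]
[13] read 'b'  n3⇒n4 (fail-walked)
[14] read 'd'  n4⇒n16
[15] read 'b'  n16⇒n17
[16] read 'b'  n17⇒n18  emit P4@[15:16]
[17] read 'a'  n18⇒n19  emit P6@[13:17]
[18] read 'a'  n19⇒n14 (fail-walked)
[19] read 'c'  n14⇒n1 (fail-walked)  emit P0@[19:19]
[20] read 'b'  n1⇒n4 (fail-walked)
[21] read 'd'  n4⇒n16
[22] read 'b'  n16⇒n17
[23] read 'b'  n17⇒n18  emit P4@[22:23]
[24] read 'a'  n18⇒n19  emit P6@[20:24]
[25] read 'a'  n19⇒n14 (fail-walked)
[26] read 'b'  n14⇒n4 (fail-walked)
[27] read 'd'  n4⇒n16
[28] read 'd'  n16⇒n3 (fail-walked)  emit P1@[27:28]
[29] read 'd'  n3⇒n3 (fail-walked)  emit P1@[28:29]
[30] read 'd'  n3⇒n3 (fail-walked)  emit P1@[29:30]
[31] read 'b'  n3⇒n4 (fail-walked)
[32] read 'c'  n4⇒n1 (fail-walked)  emit P0@[32:32]
[33] read 'b'  n1⇒n4 (fail-walked)
[34] read 'd'  n4⇒n16
[35] read 'b'  n16⇒n17

Matches: [[1,0],[2,0],[4,0],[5,0],[6,0],[7,0],[9,4],[11,5],[12,1],[16,4],[17,6],[19,0],[23,4],[24,6],[28,1],[29,1],[30,1],[32,0]]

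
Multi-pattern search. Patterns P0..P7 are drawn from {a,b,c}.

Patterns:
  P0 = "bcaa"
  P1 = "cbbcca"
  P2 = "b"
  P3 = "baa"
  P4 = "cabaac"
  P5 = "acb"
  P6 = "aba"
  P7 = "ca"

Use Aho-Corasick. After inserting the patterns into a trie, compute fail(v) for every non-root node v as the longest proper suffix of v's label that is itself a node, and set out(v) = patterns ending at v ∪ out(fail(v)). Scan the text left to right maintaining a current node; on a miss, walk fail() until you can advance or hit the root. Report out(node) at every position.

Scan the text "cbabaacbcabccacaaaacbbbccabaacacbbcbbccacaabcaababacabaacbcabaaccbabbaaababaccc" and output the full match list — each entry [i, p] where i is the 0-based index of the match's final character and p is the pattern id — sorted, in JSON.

Build automaton:
Trie (insert patterns):
  n0 'ε': a→18 b→1 c→5
  n1 'b': a→11 c→2  ←P2
  n2 'bc': a→3
  n3 'bca': a→4
  n4 'bcaa': ·  ←P0
  n5 'c': a→13 b→6
  n6 'cb': b→7
  n7 'cbb': c→8
  n8 'cbbc': c→9
  n9 'cbbcc': a→10
  n10 'cbbcca': ·  ←P1
  n11 'ba': a→12
  n12 'baa': ·  ←P3
  n13 'ca': b→14  ←P7
  n14 'cab': a→15
  n15 'caba': a→16
  n16 'cabaa': c→17
  n17 'cabaac': ·  ←P4
  n18 'a': b→21 c→19
  n19 'ac': b→20
  n20 'acb': ·  ←P5
  n21 'ab': a→22
  n22 'aba': ·  ←P6

Failure links (BFS by depth):
  n1('b'): parent n0 fail=0; on 'b' 0 → fail=0;  out {2}∪∅={2}
  n5('c'): parent n0 fail=0; on 'c' 0 → fail=0;  out ∅∪∅=∅
  n18('a'): parent n0 fail=0; on 'a' 0 → fail=0;  out ∅∪∅=∅
  n2('bc'): parent n1 fail=0; on 'c' 0 → fail=5;  out ∅∪∅=∅
  n6('cb'): parent n5 fail=0; on 'b' 0 → fail=1;  out ∅∪{2}={2}
  n11('ba'): parent n1 fail=0; on 'a' 0 → fail=18;  out ∅∪∅=∅
  n13('ca'): parent n5 fail=0; on 'a' 0 → fail=18;  out {7}∪∅={7}
  n19('ac'): parent n18 fail=0; on 'c' 0 → fail=5;  out ∅∪∅=∅
  n21('ab'): parent n18 fail=0; on 'b' 0 → fail=1;  out ∅∪{2}={2}
  n3('bca'): parent n2 fail=5; on 'a' 5 → fail=13;  out ∅∪{7}={7}
  n7('cbb'): parent n6 fail=1; on 'b' 1→0 → fail=1;  out ∅∪{2}={2}
  n12('baa'): parent n11 fail=18; on 'a' 18→0 → fail=18;  out {3}∪∅={3}
  n14('cab'): parent n13 fail=18; on 'b' 18 → fail=21;  out ∅∪{2}={2}
  n20('acb'): parent n19 fail=5; on 'b' 5 → fail=6;  out {5}∪{2}={2,5}
  n22('aba'): parent n21 fail=1; on 'a' 1 → fail=11;  out {6}∪∅={6}
  n4('bcaa'): parent n3 fail=13; on 'a' 13→18→0 → fail=18;  out {0}∪∅={0}
  n8('cbbc'): parent n7 fail=1; on 'c' 1 → fail=2;  out ∅∪∅=∅
  n15('caba'): parent n14 fail=21; on 'a' 21 → fail=22;  out ∅∪{6}={6}
  n9('cbbcc'): parent n8 fail=2; on 'c' 2→5→0 → fail=5;  out ∅∪∅=∅
  n16('cabaa'): parent n15 fail=22; on 'a' 22→11 → fail=12;  out ∅∪{3}={3}
  n10('cbbcca'): parent n9 fail=5; on 'a' 5 → fail=13;  out {1}∪{7}={1,7}
  n17('cabaac'): parent n16 fail=12; on 'c' 12→18 → fail=19;  out {4}∪∅={4}

Run:
pos 0 'c': at 5
pos 1 'b': at 6  ** P2@[1:1]
pos 2 'a': at 11 (fail-walked)
pos 3 'b': at 21 (fail-walked)  ** P2@[3:3]
pos 4 'a': at 22  ** P6@[2:4]
pos 5 'a': at 12 (fail-walked)  ** P3@[3:5]
pos 6 'c': at 19 (fail-walked)
pos 7 'b': at 20  ** P2@[7:7],P5@[5:7]
pos 8 'c': at 2 (fail-walked)
pos 9 'a': at 3  ** P7@[8:9]
pos 10 'b': at 14 (fail-walked)  ** P2@[10:10]
pos 11 'c': at 2 (fail-walked)
pos 12 'c': at 5 (fail-walked)
pos 13 'a': at 13  ** P7@[12:13]
pos 14 'c': at 19 (fail-walked)
pos 15 'a': at 13 (fail-walked)  ** P7@[14:15]
pos 16 'a': at 18 (fail-walked)
pos 17 'a': at 18 (fail-walked)
pos 18 'a': at 18 (fail-walked)
pos 19 'c': at 19
pos 20 'b': at 20  ** P2@[20:20],P5@[18:20]
pos 21 'b': at 7 (fail-walked)  ** P2@[21:21]
pos 22 'b': at 1 (fail-walked)  ** P2@[22:22]
pos 23 'c': at 2
pos 24 'c': at 5 (fail-walked)
pos 25 'a': at 13  ** P7@[24:25]
pos 26 'b': at 14  ** P2@[26:26]
pos 27 'a': at 15  ** P6@[25:27]
pos 28 'a': at 16  ** P3@[26:28]
pos 29 'c': at 17  ** P4@[24:29]
pos 30 'a': at 13 (fail-walked)  ** P7@[29:30]
pos 31 'c': at 19 (fail-walked)
pos 32 'b': at 20  ** P2@[32:32],P5@[30:32]
pos 33 'b': at 7 (fail-walked)  ** P2@[33:33]
pos 34 'c': at 8
pos 35 'b': at 6 (fail-walked)  ** P2@[35:35]
pos 36 'b': at 7  ** P2@[36:36]
pos 37 'c': at 8
pos 38 'c': at 9
pos 39 'a': at 10  ** P1@[34:39],P7@[38:39]
pos 40 'c': at 19 (fail-walked)
pos 41 'a': at 13 (fail-walked)  ** P7@[40:41]
pos 42 'a': at 18 (fail-walked)
pos 43 'b': at 21  ** P2@[43:43]
pos 44 'c': at 2 (fail-walked)
pos 45 'a': at 3  ** P7@[44:45]
pos 46 'a': at 4  ** P0@[43:46]
pos 47 'b': at 21 (fail-walked)  ** P2@[47:47]
pos 48 'a': at 22  ** P6@[46:48]
pos 49 'b': at 21 (fail-walked)  ** P2@[49:49]
pos 50 'a': at 22  ** P6@[48:50]
pos 51 'c': at 19 (fail-walked)
pos 52 'a': at 13 (fail-walked)  ** P7@[51:52]
pos 53 'b': at 14  ** P2@[53:53]
pos 54 'a': at 15  ** P6@[52:54]
pos 55 'a': at 16  ** P3@[53:55]
pos 56 'c': at 17  ** P4@[51:56]
pos 57 'b': at 20 (fail-walked)  ** P2@[57:57],P5@[55:57]
pos 58 'c': at 2 (fail-walked)
pos 59 'a': at 3  ** P7@[58:59]
pos 60 'b': at 14 (fail-walked)  ** P2@[60:60]
pos 61 'a': at 15  ** P6@[59:61]
pos 62 'a': at 16  ** P3@[60:62]
pos 63 'c': at 17  ** P4@[58:63]
pos 64 'c': at 5 (fail-walked)
pos 65 'b': at 6  ** P2@[65:65]
pos 66 'a': at 11 (fail-walked)
pos 67 'b': at 21 (fail-walked)  ** P2@[67:67]
pos 68 'b': at 1 (fail-walked)  ** P2@[68:68]
pos 69 'a': at 11
pos 70 'a': at 12  ** P3@[68:70]
pos 71 'a': at 18 (fail-walked)
pos 72 'b': at 21  ** P2@[72:72]
pos 73 'a': at 22  ** P6@[71:73]
pos 74 'b': at 21 (fail-walked)  ** P2@[74:74]
pos 75 'a': at 22  ** P6@[73:75]
pos 76 'c': at 19 (fail-walked)
pos 77 'c': at 5 (fail-walked)
pos 78 'c': at 5 (fail-walked)

All matches (sorted): [[1,2],[3,2],[4,6],[5,3],[7,2],[7,5],[9,7],[10,2],[13,7],[15,7],[20,2],[20,5],[21,2],[22,2],[25,7],[26,2],[27,6],[28,3],[29,4],[30,7],[32,2],[32,5],[33,2],[35,2],[36,2],[39,1],[39,7],[41,7],[43,2],[45,7],[46,0],[47,2],[48,6],[49,2],[50,6],[52,7],[53,2],[54,6],[55,3],[56,4],[57,2],[57,5],[59,7],[60,2],[61,6],[62,3],[63,4],[65,2],[67,2],[68,2],[70,3],[72,2],[73,6],[74,2],[75,6]]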